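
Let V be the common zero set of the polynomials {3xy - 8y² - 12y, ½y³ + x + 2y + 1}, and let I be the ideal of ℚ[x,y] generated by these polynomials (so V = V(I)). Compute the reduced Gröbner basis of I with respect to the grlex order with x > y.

G = {y³ + 2x + 4y + 2, x² - 64/9y² - 3x - 40/3y - 4, xy - 8/3y² - 4y}

f_1 = 3xy - 8y² - 12y, LT = xy.
f_2 = ½y³ + x + 2y + 1, LT = y³.

S(f_1,f_2): lcm = xy³. S = -8/3y⁴ - 4y³ - 2x² - 4xy - 2x.
  leading term y⁴: subtract (-16/3y)·f_2 from -8/3y⁴ - 4y³ - 2x² - 4xy - 2x → -4y³ - 2x² + 4/3xy + 32/3y² - 2x + 16/3y
  leading term y³: subtract (-8)·f_2 from -4y³ - 2x² + 4/3xy + 32/3y² - 2x + 16/3y → -2x² + 4/3xy + 32/3y² + 6x + 64/3y + 8
  leading term x²: no divisor's leading term divides it; move -2x² to the remainder.
  leading term xy: subtract (4/9)·f_1 from 4/3xy + 32/3y² + 6x + 64/3y + 8 → 128/9y² + 6x + 80/3y + 8
  leading term y²: no divisor's leading term divides it; move 128/9y² to the remainder.
  leading term x: no divisor's leading term divides it; move 6x to the remainder.
  leading term y: no divisor's leading term divides it; move 80/3y to the remainder.
  leading term 1: no divisor's leading term divides it; move 8 to the remainder.
  remainder -2x² + 128/9y² + 6x + 80/3y + 8 ≠ 0; add g_3 = -2x² + 128/9y² + 6x + 80/3y + 8 to the basis.

The other S-polynomials (S(f_1,g_3), S(f_2,g_3)) all reduce to 0 modulo the current basis, so we have a Gröbner basis.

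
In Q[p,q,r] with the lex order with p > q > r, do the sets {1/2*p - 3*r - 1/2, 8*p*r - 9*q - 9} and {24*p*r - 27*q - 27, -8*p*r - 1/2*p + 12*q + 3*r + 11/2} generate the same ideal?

Two ideals are equal iff their reduced Gröbner bases coincide (the reduced basis is unique for a fixed ordering).
Buchberger on the first generating set:
f_1 = 1/2*p - 3*r - 1/2, LT = p.
f_2 = 8*p*r - 9*q - 9, LT = p*r.

S(f_1,f_2): lcm = p*r. S = 9/8*q - 6*r**2 - r + 9/8.
  leading term q: no divisor's leading term divides it; move 9/8*q to the remainder.
  leading term r**2: no divisor's leading term divides it; move -6*r**2 to the remainder.
  leading term r: no divisor's leading term divides it; move -r to the remainder.
  leading term 1: no divisor's leading term divides it; move 9/8 to the remainder.
  remainder 9/8*q - 6*r**2 - r + 9/8 ≠ 0; add g_3 = 9/8*q - 6*r**2 - r + 9/8 to the basis.

The other S-polynomials (S(f_1,g_3), S(f_2,g_3)) all reduce to 0 modulo the current basis, so we have a Gröbner basis.
Inter-reduce: drop elements whose leading term is divisible by another's, tail-reduce, and make monic.
Reduced Gröbner basis: {p - 6*r - 1, q - 16/3*r**2 - 8/9*r + 1}.

Buchberger on the second generating set:
h_1 = 24*p*r - 27*q - 27, LT = p*r.
h_2 = -8*p*r - 1/2*p + 12*q + 3*r + 11/2, LT = p*r.

S(h_1,h_2): lcm = p*r. S = -1/16*p + 3/8*q + 3/8*r - 7/16.
  leading term p: no divisor's leading term divides it; move -1/16*p to the remainder.
  leading term q: no divisor's leading term divides it; move 3/8*q to the remainder.
  leading term r: no divisor's leading term divides it; move 3/8*r to the remainder.
  leading term 1: no divisor's leading term divides it; move -7/16 to the remainder.
  remainder -1/16*p + 3/8*q + 3/8*r - 7/16 ≠ 0; add k_3 = -1/16*p + 3/8*q + 3/8*r - 7/16 to the basis.

S(h_1,k_3): lcm = p*r. S = 6*q*r - 9/8*q + 6*r**2 - 7*r - 9/8.
  leading term q*r: no divisor's leading term divides it; move 6*q*r to the remainder.
  leading term q: no divisor's leading term divides it; move -9/8*q to the remainder.
  leading term r**2: no divisor's leading term divides it; move 6*r**2 to the remainder.
  leading term r: no divisor's leading term divides it; move -7*r to the remainder.
  leading term 1: no divisor's leading term divides it; move -9/8 to the remainder.
  remainder 6*q*r - 9/8*q + 6*r**2 - 7*r - 9/8 ≠ 0; add k_4 = 6*q*r - 9/8*q + 6*r**2 - 7*r - 9/8 to the basis.

The other S-polynomials (S(h_2,k_3), S(h_1,k_4), S(h_2,k_4), S(k_3,k_4)) all reduce to 0 modulo the current basis, so we have a Gröbner basis.
Inter-reduce: drop elements whose leading term is divisible by another's, tail-reduce, and make monic.
Reduced Gröbner basis: {p - 6*q - 6*r + 7, q*r - 3/16*q + r**2 - 7/6*r - 3/16}.

These differ, so the ideals are not equal.

No, the ideals differ.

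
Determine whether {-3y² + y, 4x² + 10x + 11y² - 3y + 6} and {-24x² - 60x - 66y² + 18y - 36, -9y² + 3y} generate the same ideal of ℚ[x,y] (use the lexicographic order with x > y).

For a fixed monomial order, each ideal has a unique reduced Gröbner basis; comparing bases decides equality.
Buchberger on the first generating set:
f_1 = -3y² + y, LT = y².
f_2 = 4x² + 10x + 11y² - 3y + 6, LT = x².

The S-polynomials (S(f_1,f_2)) all reduce to 0 modulo the current basis, so we have a Gröbner basis.
Inter-reduce: drop elements whose leading term is divisible by another's, tail-reduce, and make monic.
Reduced Gröbner basis: {x² + 5/2x + ⅙y + 3/2, y² - ⅓y}.

Buchberger on the second generating set:
h_1 = -24x² - 60x - 66y² + 18y - 36, LT = x².
h_2 = -9y² + 3y, LT = y².

The S-polynomials (S(h_1,h_2)) all reduce to 0 modulo the current basis, so we have a Gröbner basis.
Inter-reduce: drop elements whose leading term is divisible by another's, tail-reduce, and make monic.
Reduced Gröbner basis: {x² + 5/2x + ⅙y + 3/2, y² - ⅓y}.

The two bases agree; hence the ideals are identical.
The same test decides containment: I ⊆ J iff every generator of I reduces to 0 modulo a Gröbner basis of J.

Yes, the ideals are equal.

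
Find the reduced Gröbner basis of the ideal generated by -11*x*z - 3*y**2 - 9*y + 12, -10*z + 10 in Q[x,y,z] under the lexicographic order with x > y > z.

G = {x + 3/11*y**2 + 9/11*y - 12/11, z - 1}

The reduced Gröbner basis is the canonical form of the ideal for this ordering.

f_1 = -11*x*z - 3*y**2 - 9*y + 12, LT = x*z.
f_2 = -10*z + 10, LT = z.

S(f_1,f_2): lcm = x*z. S = x + 3/11*y**2 + 9/11*y - 12/11.
  leading term x: no divisor's leading term divides it; move x to the remainder.
  leading term y**2: no divisor's leading term divides it; move 3/11*y**2 to the remainder.
  leading term y: no divisor's leading term divides it; move 9/11*y to the remainder.
  leading term 1: no divisor's leading term divides it; move -12/11 to the remainder.
  remainder x + 3/11*y**2 + 9/11*y - 12/11 ≠ 0; add g_3 = x + 3/11*y**2 + 9/11*y - 12/11 to the basis.

The other S-polynomials (S(f_1,g_3), S(f_2,g_3)) all reduce to 0 modulo the current basis, so we have a Gröbner basis.
Inter-reduce: drop elements whose leading term is divisible by another's, tail-reduce, and make monic.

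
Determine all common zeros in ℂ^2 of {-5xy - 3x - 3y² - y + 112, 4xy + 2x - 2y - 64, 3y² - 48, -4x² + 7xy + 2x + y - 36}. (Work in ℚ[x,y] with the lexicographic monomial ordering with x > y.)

Compute a lex Gröbner basis by Buchberger's algorithm.
f_1 = -5xy - 3x - 3y² - y + 112, LT = xy.
f_2 = 4xy + 2x - 2y - 64, LT = xy.
f_3 = 3y² - 48, LT = y².
f_4 = -4x² + 7xy + 2x + y - 36, LT = x².

S(f_1,f_2): lcm = xy. S = 1/10x + ⅗y² + 7/10y - 32/5.
  reduce S modulo (f_1, f_2, f_3, f_4):
  remainder 1/10x + 7/10y + 16/5 ≠ 0; add h_5 = 1/10x + 7/10y + 16/5 to the basis.

S(f_1,f_3): lcm = xy². S = ⅗xy + 16x + ⅗y³ + ⅕y² - 112/5y.
  reduce S modulo (f_1, f_2, f_3, f_4, h_5):
  remainder -612/5y - 2448/5 ≠ 0; add h_6 = -612/5y - 2448/5 to the basis.

The other S-polynomials (S(f_1,f_4), S(f_2,f_3), S(f_2,f_4), S(f_3,f_4), S(f_1,h_5), S(f_2,h_5), S(f_3,h_5), S(f_4,h_5), S(f_1,h_6), S(f_2,h_6), S(f_3,h_6), S(f_4,h_6), S(h_5,h_6)) all reduce to 0 modulo the current basis, so we have a Gröbner basis.
Inter-reduce: drop elements whose leading term is divisible by another's, tail-reduce, and make monic.
Reduced Gröbner basis: {x + 4, y + 4}.

Since the basis is lex-ordered, y + 4 is univariate in y. Its roots are {-4}. Back-substituting each root into the other basis elements fixes the other coordinates.
  y = -4: the earlier basis element becomes x + 4 = 0, giving x = -4 — point (-4, -4).
This is the nonlinear analogue of row-reducing a linear system.

{(-4, -4)}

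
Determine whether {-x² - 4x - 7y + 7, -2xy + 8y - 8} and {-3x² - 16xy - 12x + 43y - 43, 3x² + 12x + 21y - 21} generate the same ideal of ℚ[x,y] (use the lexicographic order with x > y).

Yes, the ideals are equal.

Two ideals are equal iff their reduced Gröbner bases coincide (the reduced basis is unique for a fixed ordering).
Buchberger on the first generating set:
f_1 = -x² - 4x - 7y + 7, LT = x².
f_2 = -2xy + 8y - 8, LT = xy.

S(f_1,f_2): lcm = x²y. S = 8xy - 4x + 7y² - 7y.
  leading term xy: subtract (-4)·f_2 from 8xy - 4x + 7y² - 7y → -4x + 7y² + 25y - 32
  leading term x: no divisor's leading term divides it; move -4x to the remainder.
  leading term y²: no divisor's leading term divides it; move 7y² to the remainder.
  leading term y: no divisor's leading term divides it; move 25y to the remainder.
  leading term 1: no divisor's leading term divides it; move -32 to the remainder.
  remainder -4x + 7y² + 25y - 32 ≠ 0; add g_3 = -4x + 7y² + 25y - 32 to the basis.

S(f_2,g_3): lcm = xy. S = 7/4y³ + 25/4y² - 12y + 4.
  leading term y³: no divisor's leading term divides it; move 7/4y³ to the remainder.
  leading term y²: no divisor's leading term divides it; move 25/4y² to the remainder.
  leading term y: no divisor's leading term divides it; move -12y to the remainder.
  leading term 1: no divisor's leading term divides it; move 4 to the remainder.
  remainder 7/4y³ + 25/4y² - 12y + 4 ≠ 0; add g_4 = 7/4y³ + 25/4y² - 12y + 4 to the basis.

The other S-polynomials (S(f_1,g_3), S(f_1,g_4), S(f_2,g_4), S(g_3,g_4)) all reduce to 0 modulo the current basis, so we have a Gröbner basis.
Inter-reduce: drop elements whose leading term is divisible by another's, tail-reduce, and make monic.
Reduced Gröbner basis: {x - 7/4y² - 25/4y + 8, y³ + 25/7y² - 48/7y + 16/7}.

Buchberger on the second generating set:
h_1 = -3x² - 16xy - 12x + 43y - 43, LT = x².
h_2 = 3x² + 12x + 21y - 21, LT = x².

S(h_1,h_2): lcm = x². S = 16/3xy - 64/3y + 64/3.
  leading term xy: no divisor's leading term divides it; move 16/3xy to the remainder.
  leading term y: no divisor's leading term divides it; move -64/3y to the remainder.
  leading term 1: no divisor's leading term divides it; move 64/3 to the remainder.
  remainder 16/3xy - 64/3y + 64/3 ≠ 0; add k_3 = 16/3xy - 64/3y + 64/3 to the basis.

S(h_1,k_3): lcm = x²y. S = 16/3xy² + 8xy - 4x - 43/3y² + 43/3y.
  leading term xy²: subtract (y)·k_3 from 16/3xy² + 8xy - 4x - 43/3y² + 43/3y → 8xy - 4x + 7y² - 7y
  leading term xy: subtract (3/2)·k_3 from 8xy - 4x + 7y² - 7y → -4x + 7y² + 25y - 32
  leading term x: no divisor's leading term divides it; move -4x to the remainder.
  leading term y²: no divisor's leading term divides it; move 7y² to the remainder.
  leading term y: no divisor's leading term divides it; move 25y to the remainder.
  leading term 1: no divisor's leading term divides it; move -32 to the remainder.
  remainder -4x + 7y² + 25y - 32 ≠ 0; add k_4 = -4x + 7y² + 25y - 32 to the basis.

S(k_3,k_4): lcm = xy. S = 7/4y³ + 25/4y² - 12y + 4.
  leading term y³: no divisor's leading term divides it; move 7/4y³ to the remainder.
  leading term y²: no divisor's leading term divides it; move 25/4y² to the remainder.
  leading term y: no divisor's leading term divides it; move -12y to the remainder.
  leading term 1: no divisor's leading term divides it; move 4 to the remainder.
  remainder 7/4y³ + 25/4y² - 12y + 4 ≠ 0; add k_5 = 7/4y³ + 25/4y² - 12y + 4 to the basis.

The other S-polynomials (S(h_2,k_3), S(h_1,k_4), S(h_2,k_4), S(h_1,k_5), S(h_2,k_5), S(k_3,k_5), S(k_4,k_5)) all reduce to 0 modulo the current basis, so we have a Gröbner basis.
Inter-reduce: drop elements whose leading term is divisible by another's, tail-reduce, and make monic.
Reduced Gröbner basis: {x - 7/4y² - 25/4y + 8, y³ + 25/7y² - 48/7y + 16/7}.

The two bases agree; hence the ideals are identical.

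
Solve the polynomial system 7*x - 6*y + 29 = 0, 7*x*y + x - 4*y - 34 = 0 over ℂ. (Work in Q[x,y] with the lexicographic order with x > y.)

{(-5, -1), (64/49, 89/14)}

Compute a lex Gröbner basis by Buchberger's algorithm.
f_1 = 7*x - 6*y + 29, LT = x.
f_2 = 7*x*y + x - 4*y - 34, LT = x*y.

S(f_1,f_2): lcm = x*y. S = -1/7*x - 6/7*y**2 + 33/7*y + 34/7.
  leading term x: subtract (-1/49)·f_1 from -1/7*x - 6/7*y**2 + 33/7*y + 34/7 → -6/7*y**2 + 225/49*y + 267/49
  leading term y**2: no divisor's leading term divides it; move -6/7*y**2 to the remainder.
  leading term y: no divisor's leading term divides it; move 225/49*y to the remainder.
  leading term 1: no divisor's leading term divides it; move 267/49 to the remainder.
  remainder -6/7*y**2 + 225/49*y + 267/49 ≠ 0; add h_3 = -6/7*y**2 + 225/49*y + 267/49 to the basis.

S(f_1,h_3): leading monomials are coprime, so the S-polynomial reduces to 0 (Buchberger's first criterion).
S(f_2,h_3): lcm = x*y**2. S = 11/2*x*y + 89/14*x - 4/7*y**2 - 34/7*y.
  leading term x*y: subtract (11/14*y)·f_1 from 11/2*x*y + 89/14*x - 4/7*y**2 - 34/7*y → 89/14*x + 29/7*y**2 - 387/14*y
  leading term x: subtract (89/98)·f_1 from 89/14*x + 29/7*y**2 - 387/14*y → 29/7*y**2 - 2175/98*y - 2581/98
  leading term y**2: subtract (-29/6)·h_3 from 29/7*y**2 - 2175/98*y - 2581/98 → 0
  remainder 0.

Every S-polynomial of the final basis reduces to 0, so we have a Gröbner basis.
Inter-reduce: drop elements whose leading term is divisible by another's, tail-reduce, and make monic.
Reduced Gröbner basis: {x - 6/7*y + 29/7, y**2 - 75/14*y - 89/14}.

A lex Gröbner basis eliminates variables successively. Here y**2 - 75/14*y - 89/14 depends only on y, with roots {-1, 89/14}; lifting each root through the earlier basis elements recovers the full solutions.
  y = -1: the earlier basis element becomes x + 5 = 0, giving x = -5 — point (-5, -1).
  y = 89/14: the earlier basis element becomes x - 64/49 = 0, giving x = 64/49 — point (64/49, 89/14).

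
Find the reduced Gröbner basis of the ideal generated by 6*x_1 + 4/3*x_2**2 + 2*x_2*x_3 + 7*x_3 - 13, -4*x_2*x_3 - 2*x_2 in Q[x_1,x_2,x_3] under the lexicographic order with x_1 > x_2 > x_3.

G = {x_1 + 2/9*x_2**2 - 1/6*x_2 + 7/6*x_3 - 13/6, x_2*x_3 + 1/2*x_2}

f_1 = 6*x_1 + 4/3*x_2**2 + 2*x_2*x_3 + 7*x_3 - 13, LT = x_1.
f_2 = -4*x_2*x_3 - 2*x_2, LT = x_2*x_3.

The S-polynomials (S(f_1,f_2)) all reduce to 0 modulo the current basis, so we have a Gröbner basis.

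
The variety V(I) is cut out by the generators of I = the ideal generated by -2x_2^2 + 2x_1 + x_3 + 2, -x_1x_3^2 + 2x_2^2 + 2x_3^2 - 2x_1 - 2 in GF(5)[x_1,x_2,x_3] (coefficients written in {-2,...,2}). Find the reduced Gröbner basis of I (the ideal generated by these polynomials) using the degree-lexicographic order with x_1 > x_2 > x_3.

G = {x_1x_3^2 - 2x_3^2 - x_3, x_2^2 - x_1 + 2x_3 - 1}

f_1 = -2x_2^2 + 2x_1 + x_3 + 2, LT = x_2^2.
f_2 = -x_1x_3^2 + 2x_2^2 + 2x_3^2 - 2x_1 - 2, LT = x_1x_3^2.

The S-polynomials (S(f_1,f_2)) all reduce to 0 modulo the current basis, so we have a Gröbner basis.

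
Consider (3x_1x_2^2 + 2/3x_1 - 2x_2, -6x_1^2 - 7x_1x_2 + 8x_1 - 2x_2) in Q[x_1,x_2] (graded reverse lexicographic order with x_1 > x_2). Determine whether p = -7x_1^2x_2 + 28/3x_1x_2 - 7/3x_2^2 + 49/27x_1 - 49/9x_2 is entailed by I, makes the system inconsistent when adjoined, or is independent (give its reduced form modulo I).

First compute the reduced Gröbner basis of I by Buchberger's algorithm.
f_1 = 3x_1x_2^2 + 2/3x_1 - 2x_2, LT = x_1x_2^2.
f_2 = -6x_1^2 - 7x_1x_2 + 8x_1 - 2x_2, LT = x_1^2.

S(f_1,f_2): lcm = x_1^2x_2^2. S = -7/6x_1x_2^3 + 4/3x_1x_2^2 - 1/3x_2^3 + 2/9x_1^2 - 2/3x_1x_2.
  reduce S modulo (f_1, f_2):
  remainder -1/3x_2^3 - 2/3x_1x_2 - 7/9x_2^2 + 22/27x_2 ≠ 0; add h_3 = -1/3x_2^3 - 2/3x_1x_2 - 7/9x_2^2 + 22/27x_2 to the basis.

The other S-polynomials (S(f_1,h_3), S(f_2,h_3)) all reduce to 0 modulo the current basis, so we have a Gröbner basis.
Inter-reduce: drop elements whose leading term is divisible by another's, tail-reduce, and make monic.
Reduced Gröbner basis: {x_1x_2^2 + 2/9x_1 - 2/3x_2, x_2^3 + 2x_1x_2 + 7/3x_2^2 - 22/9x_2, x_1^2 + 7/6x_1x_2 - 4/3x_1 + 1/3x_2}.
Label its elements g_1 = x_1x_2^2 + 2/9x_1 - 2/3x_2, g_2 = x_2^3 + 2x_1x_2 + 7/3x_2^2 - 22/9x_2, g_3 = x_1^2 + 7/6x_1x_2 - 4/3x_1 + 1/3x_2.

Reduce p = -7x_1^2x_2 + 28/3x_1x_2 - 7/3x_2^2 + 49/27x_1 - 49/9x_2 modulo G:
  leading term x_1^2x_2: subtract (-7x_2)·g_3 from -7x_1^2x_2 + 28/3x_1x_2 - 7/3x_2^2 + 49/27x_1 - 49/9x_2 → 49/6x_1x_2^2 + 49/27x_1 - 49/9x_2
  leading term x_1x_2^2: subtract (49/6)·g_1 from 49/6x_1x_2^2 + 49/27x_1 - 49/9x_2 → 0
  normal form = 0.
Since the normal form is 0, p ∈ I.

Ideal membership is decidable via reduction modulo a Gröbner basis.

-7x_1^2x_2 + 28/3x_1x_2 - 7/3x_2^2 + 49/27x_1 - 49/9x_2 lies in I (it reduces to 0).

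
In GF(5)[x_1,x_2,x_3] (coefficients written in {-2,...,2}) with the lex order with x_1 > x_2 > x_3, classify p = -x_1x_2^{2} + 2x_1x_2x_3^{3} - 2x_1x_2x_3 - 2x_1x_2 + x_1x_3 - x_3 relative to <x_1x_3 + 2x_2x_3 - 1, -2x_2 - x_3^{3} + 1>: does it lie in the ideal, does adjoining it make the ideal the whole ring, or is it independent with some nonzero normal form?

First compute the reduced Gröbner basis of I by Buchberger's algorithm.
f_1 = x_1x_3 + 2x_2x_3 - 1, LT = x_1x_3.
f_2 = -2x_2 - x_3^{3} + 1, LT = x_2.

The S-polynomials (S(f_1,f_2)) all reduce to 0 modulo the current basis, so we have a Gröbner basis.
Inter-reduce: drop elements whose leading term is divisible by another's, tail-reduce, and make monic.
Reduced Gröbner basis: {x_1x_3 - x_3^{4} + x_3 - 1, x_2 - 2x_3^{3} + 2}.
Label its elements g_1 = x_1x_3 - x_3^{4} + x_3 - 1, g_2 = x_2 - 2x_3^{3} + 2.

Reduce p = -x_1x_2^{2} + 2x_1x_2x_3^{3} - 2x_1x_2x_3 - 2x_1x_2 + x_1x_3 - x_3 modulo G:
  leading term x_1x_2^{2}: subtract (-x_1x_2)·g_2 from -x_1x_2^{2} + 2x_1x_2x_3^{3} - 2x_1x_2x_3 - 2x_1x_2 + x_1x_3 - x_3 → -2x_1x_2x_3 + x_1x_3 - x_3
  leading term x_1x_2x_3: subtract (-2x_2)·g_1 from -2x_1x_2x_3 + x_1x_3 - x_3 → x_1x_3 - 2x_2x_3^{4} + 2x_2x_3 - 2x_2 - x_3
  leading term x_1x_3: subtract (1)·g_1 from x_1x_3 - 2x_2x_3^{4} + 2x_2x_3 - 2x_2 - x_3 → -2x_2x_3^{4} + 2x_2x_3 - 2x_2 + x_3^{4} - 2x_3 + 1
  leading term x_2x_3^{4}: subtract (-2x_3^{4})·g_2 from -2x_2x_3^{4} + 2x_2x_3 - 2x_2 + x_3^{4} - 2x_3 + 1 → 2x_2x_3 - 2x_2 + x_3^{7} - 2x_3 + 1
  leading term x_2x_3: subtract (2x_3)·g_2 from 2x_2x_3 - 2x_2 + x_3^{7} - 2x_3 + 1 → -2x_2 + x_3^{7} - x_3^{4} - x_3 + 1
  leading term x_2: subtract (-2)·g_2 from -2x_2 + x_3^{7} - x_3^{4} - x_3 + 1 → x_3^{7} - x_3^{4} + x_3^{3} - x_3
  leading term x_3^{7}: no divisor's leading term divides it; move x_3^{7} to the remainder.
  leading term x_3^{4}: no divisor's leading term divides it; move -x_3^{4} to the remainder.
  leading term x_3^{3}: no divisor's leading term divides it; move x_3^{3} to the remainder.
  leading term x_3: no divisor's leading term divides it; move -x_3 to the remainder.
  normal form = x_3^{7} - x_3^{4} + x_3^{3} - x_3.
The normal form is nonzero, so p ∉ I. Since p minus its normal form lies in I, I + (p) = I + (r) where r = x_3^{7} - x_3^{4} + x_3^{3} - x_3; decide whether this ideal is the whole ring.
Run Buchberger on G together with r (pairs among the g_i already reduce to 0 since G is a Gröbner basis):
g_1 = x_1x_3 - x_3^{4} + x_3 - 1, LT = x_1x_3.
g_2 = x_2 - 2x_3^{3} + 2, LT = x_2.
r = x_3^{7} - x_3^{4} + x_3^{3} - x_3, LT = x_3^{7}.

S(g_1,r): lcm = x_1x_3^{7}. S = x_1x_3^{4} - x_1x_3^{3} + x_1x_3 - x_3^{10} + x_3^{7} - x_3^{6}.
  reduce S modulo (g_1, g_2, r):
  remainder -x_3^{6} + x_3^{3} - x_3^{2} + 1 ≠ 0; add m_4 = -x_3^{6} + x_3^{3} - x_3^{2} + 1 to the basis.

S(g_1,m_4): lcm = x_1x_3^{6}. S = x_1x_3^{3} - x_1x_3^{2} + x_1 - x_3^{9} + x_3^{6} - x_3^{5}.
  reduce S modulo (g_1, g_2, r, m_4):
  remainder x_1 - x_3^{5} - x_3^{3} + x_3^{2} - x_3 + 1 ≠ 0; add m_5 = x_1 - x_3^{5} - x_3^{3} + x_3^{2} - x_3 + 1 to the basis.

The other S-polynomials (S(g_1,g_2), S(g_2,r), S(g_2,m_4), S(r,m_4), S(g_1,m_5), S(g_2,m_5), S(r,m_5), S(m_4,m_5)) all reduce to 0 modulo the current basis, so we have a Gröbner basis.
Inter-reduce: drop elements whose leading term is divisible by another's, tail-reduce, and make monic.
Reduced Gröbner basis: {x_1 - x_3^{5} - x_3^{3} + x_3^{2} - x_3 + 1, x_2 - 2x_3^{3} + 2, x_3^{6} - x_3^{3} + x_3^{2} - 1}.
The reduced Gröbner basis of I + (p) is {x_1 - x_3^{5} - x_3^{3} + x_3^{2} - x_3 + 1, x_2 - 2x_3^{3} + 2, x_3^{6} - x_3^{3} + x_3^{2} - 1} ≠ {1}, a proper ideal, so the enlarged system stays consistent: p is independent of I, with normal form x_3^{7} - x_3^{4} + x_3^{3} - x_3.

-x_1x_2^{2} + 2x_1x_2x_3^{3} - 2x_1x_2x_3 - 2x_1x_2 + x_1x_3 - x_3 is independent of I; its normal form modulo I is x_3^{7} - x_3^{4} + x_3^{3} - x_3.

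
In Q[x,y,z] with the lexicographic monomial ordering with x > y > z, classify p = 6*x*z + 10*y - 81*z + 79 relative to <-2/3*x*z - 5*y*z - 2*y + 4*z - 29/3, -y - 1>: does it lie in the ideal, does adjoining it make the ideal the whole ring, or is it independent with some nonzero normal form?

First compute the reduced Gröbner basis of I by Buchberger's algorithm.
f_1 = -2/3*x*z - 5*y*z - 2*y + 4*z - 29/3, LT = x*z.
f_2 = -y - 1, LT = y.

S(f_1,f_2): leading monomials are coprime, so the S-polynomial reduces to 0 (Buchberger's first criterion).
Every S-polynomial of the final basis reduces to 0, so we have a Gröbner basis.
Inter-reduce: drop elements whose leading term is divisible by another's, tail-reduce, and make monic.
Reduced Gröbner basis: {x*z - 27/2*z + 23/2, y + 1}.
Label its elements g_1 = x*z - 27/2*z + 23/2, g_2 = y + 1.

Reduce p = 6*x*z + 10*y - 81*z + 79 modulo G:
  leading term x*z: subtract (6)·g_1 from 6*x*z + 10*y - 81*z + 79 → 10*y + 10
  leading term y: subtract (10)·g_2 from 10*y + 10 → 0
  normal form = 0.
Since the normal form is 0, p ∈ I.

6*x*z + 10*y - 81*z + 79 lies in I (it reduces to 0).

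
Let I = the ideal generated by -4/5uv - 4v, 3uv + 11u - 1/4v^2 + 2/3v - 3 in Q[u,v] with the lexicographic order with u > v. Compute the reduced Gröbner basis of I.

The reduced Gröbner basis is the canonical form of the ideal for this ordering.

f_1 = -4/5uv - 4v, LT = uv.
f_2 = 3uv + 11u - 1/4v^2 + 2/3v - 3, LT = uv.

S(f_1,f_2): lcm = uv. S = -11/3u + 1/12v^2 + 43/9v + 1.
  leading term u: no divisor's leading term divides it; move -11/3u to the remainder.
  leading term v^2: no divisor's leading term divides it; move 1/12v^2 to the remainder.
  leading term v: no divisor's leading term divides it; move 43/9v to the remainder.
  leading term 1: no divisor's leading term divides it; move 1 to the remainder.
  remainder -11/3u + 1/12v^2 + 43/9v + 1 ≠ 0; add g_3 = -11/3u + 1/12v^2 + 43/9v + 1 to the basis.

S(f_1,g_3): lcm = uv. S = 1/44v^3 + 43/33v^2 + 58/11v.
  leading term v^3: no divisor's leading term divides it; move 1/44v^3 to the remainder.
  leading term v^2: no divisor's leading term divides it; move 43/33v^2 to the remainder.
  leading term v: no divisor's leading term divides it; move 58/11v to the remainder.
  remainder 1/44v^3 + 43/33v^2 + 58/11v ≠ 0; add g_4 = 1/44v^3 + 43/33v^2 + 58/11v to the basis.

The other S-polynomials (S(f_2,g_3), S(f_1,g_4), S(f_2,g_4), S(g_3,g_4)) all reduce to 0 modulo the current basis, so we have a Gröbner basis.
Inter-reduce: drop elements whose leading term is divisible by another's, tail-reduce, and make monic.

G = {u - 1/44v^2 - 43/33v - 3/11, v^3 + 172/3v^2 + 232v}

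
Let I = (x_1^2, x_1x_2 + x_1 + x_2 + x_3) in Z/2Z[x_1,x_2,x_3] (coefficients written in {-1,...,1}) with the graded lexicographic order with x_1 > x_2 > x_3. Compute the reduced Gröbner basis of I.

G = {x_1^2, x_1x_2 + x_1 + x_2 + x_3, x_1x_3 + x_1 + x_2 + x_3, x_2^2 + x_3^2}

f_1 = x_1^2, LT = x_1^2.
f_2 = x_1x_2 + x_1 + x_2 + x_3, LT = x_1x_2.

S(f_1,f_2): lcm = x_1^2x_2. S = x_1^2 + x_1x_2 + x_1x_3.
  leading term x_1^2: subtract (1)·f_1 from x_1^2 + x_1x_2 + x_1x_3 → x_1x_2 + x_1x_3
  leading term x_1x_2: subtract (1)·f_2 from x_1x_2 + x_1x_3 → x_1x_3 + x_1 + x_2 + x_3
  leading term x_1x_3: no divisor's leading term divides it; move x_1x_3 to the remainder.
  leading term x_1: no divisor's leading term divides it; move x_1 to the remainder.
  leading term x_2: no divisor's leading term divides it; move x_2 to the remainder.
  leading term x_3: no divisor's leading term divides it; move x_3 to the remainder.
  remainder x_1x_3 + x_1 + x_2 + x_3 ≠ 0; add g_3 = x_1x_3 + x_1 + x_2 + x_3 to the basis.

S(f_1,g_3): lcm = x_1^2x_3. S = x_1^2 + x_1x_2 + x_1x_3.
  leading term x_1^2: subtract (1)·f_1 from x_1^2 + x_1x_2 + x_1x_3 → x_1x_2 + x_1x_3
  leading term x_1x_2: subtract (1)·f_2 from x_1x_2 + x_1x_3 → x_1x_3 + x_1 + x_2 + x_3
  leading term x_1x_3: subtract (1)·g_3 from x_1x_3 + x_1 + x_2 + x_3 → 0
  remainder 0.

S(f_2,g_3): lcm = x_1x_2x_3. S = x_1x_2 + x_1x_3 + x_2^2 + x_3^2.
  leading term x_1x_2: subtract (1)·f_2 from x_1x_2 + x_1x_3 + x_2^2 + x_3^2 → x_1x_3 + x_2^2 + x_3^2 + x_1 + x_2 + x_3
  leading term x_1x_3: subtract (1)·g_3 from x_1x_3 + x_2^2 + x_3^2 + x_1 + x_2 + x_3 → x_2^2 + x_3^2
  leading term x_2^2: no divisor's leading term divides it; move x_2^2 to the remainder.
  leading term x_3^2: no divisor's leading term divides it; move x_3^2 to the remainder.
  remainder x_2^2 + x_3^2 ≠ 0; add g_4 = x_2^2 + x_3^2 to the basis.

S(f_1,g_4): leading monomials are coprime, so the S-polynomial reduces to 0 (Buchberger's first criterion).
S(f_2,g_4): lcm = x_1x_2^2. S = x_1x_3^2 + x_1x_2 + x_2^2 + x_2x_3.
  leading term x_1x_3^2: subtract (x_3)·g_3 from x_1x_3^2 + x_1x_2 + x_2^2 + x_2x_3 → x_1x_2 + x_1x_3 + x_2^2 + x_3^2
  leading term x_1x_2: subtract (1)·f_2 from x_1x_2 + x_1x_3 + x_2^2 + x_3^2 → x_1x_3 + x_2^2 + x_3^2 + x_1 + x_2 + x_3
  leading term x_1x_3: subtract (1)·g_3 from x_1x_3 + x_2^2 + x_3^2 + x_1 + x_2 + x_3 → x_2^2 + x_3^2
  leading term x_2^2: subtract (1)·g_4 from x_2^2 + x_3^2 → 0
  remainder 0.

S(g_3,g_4): leading monomials are coprime, so the S-polynomial reduces to 0 (Buchberger's first criterion).
Every S-polynomial of the final basis reduces to 0, so we have a Gröbner basis.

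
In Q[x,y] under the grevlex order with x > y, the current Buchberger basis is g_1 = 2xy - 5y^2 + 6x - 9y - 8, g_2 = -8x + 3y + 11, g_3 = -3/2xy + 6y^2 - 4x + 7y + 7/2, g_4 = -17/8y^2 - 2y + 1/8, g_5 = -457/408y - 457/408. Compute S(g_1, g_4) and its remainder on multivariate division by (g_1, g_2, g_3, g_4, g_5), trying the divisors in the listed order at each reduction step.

S(g_1, g_4) = -5/2y^3 + 35/17xy - 9/2y^2 + 1/17x - 4y; remainder on division = 0.

lcm(LM(g_1), LM(g_4)) = xy^2.
S = (lcm/LT(g_1))·g_1 − (lcm/LT(g_4))·g_4 = -5/2y^3 + 35/17xy - 9/2y^2 + 1/17x - 4y.
Reduce S modulo (g_1, g_2, g_3, g_4, g_5) in that order:
  leading term y^3: subtract (20/17y)·g_4 from -5/2y^3 + 35/17xy - 9/2y^2 + 1/17x - 4y → 35/17xy - 73/34y^2 + 1/17x - 141/34y
  leading term xy: subtract (35/34)·g_1 from 35/17xy - 73/34y^2 + 1/17x - 141/34y → 3y^2 - 104/17x + 87/17y + 140/17
  leading term y^2: subtract (-24/17)·g_4 from 3y^2 - 104/17x + 87/17y + 140/17 → -104/17x + 39/17y + 143/17
  leading term x: subtract (13/17)·g_2 from -104/17x + 39/17y + 143/17 → 0
The remainder is 0, so this S-polynomial contributes no new basis element.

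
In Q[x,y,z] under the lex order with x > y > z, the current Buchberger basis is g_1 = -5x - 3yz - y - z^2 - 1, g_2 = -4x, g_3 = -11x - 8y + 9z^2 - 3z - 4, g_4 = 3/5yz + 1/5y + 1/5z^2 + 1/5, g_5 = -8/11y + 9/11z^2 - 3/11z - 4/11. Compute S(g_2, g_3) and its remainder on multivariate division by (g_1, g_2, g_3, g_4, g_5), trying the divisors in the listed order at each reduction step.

S(g_2, g_3) = -8/11y + 9/11z^2 - 3/11z - 4/11; remainder on division = 0.

lcm(LM(g_2), LM(g_3)) = x.
S = (lcm/LT(g_2))·g_2 − (lcm/LT(g_3))·g_3 = -8/11y + 9/11z^2 - 3/11z - 4/11.
Reduce S modulo (g_1, g_2, g_3, g_4, g_5) in that order:
  leading term y: subtract (1)·g_5 from -8/11y + 9/11z^2 - 3/11z - 4/11 → 0
The remainder is 0, so this S-polynomial contributes no new basis element.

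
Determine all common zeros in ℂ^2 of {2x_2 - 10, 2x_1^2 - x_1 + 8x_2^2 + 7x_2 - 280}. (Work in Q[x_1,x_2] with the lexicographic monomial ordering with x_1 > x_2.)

{(-9/2, 5), (5, 5)}

Compute a lex Gröbner basis by Buchberger's algorithm.
f_1 = 2x_2 - 10, LT = x_2.
f_2 = 2x_1^2 - x_1 + 8x_2^2 + 7x_2 - 280, LT = x_1^2.

The S-polynomials (S(f_1,f_2)) all reduce to 0 modulo the current basis, so we have a Gröbner basis.
Inter-reduce: drop elements whose leading term is divisible by another's, tail-reduce, and make monic.
Reduced Gröbner basis: {x_1^2 - 1/2x_1 - 45/2, x_2 - 5}.

The lex basis is triangular: the last element involves only x_2. Solving x_2 - 5 = 0 gives x_2 ∈ {5}; substituting each value into the earlier elements determines the remaining variables.
  x_2 = 5: the earlier basis element becomes x_1^2 - 1/2x_1 - 45/2 = 0, giving x_1 = -9/2, 5 — points (-9/2, 5), (5, 5).
Substituting each solution back into the original system confirms all equations vanish.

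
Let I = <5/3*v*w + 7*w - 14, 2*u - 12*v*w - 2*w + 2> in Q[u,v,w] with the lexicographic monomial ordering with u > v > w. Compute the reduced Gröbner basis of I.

G = {u + 121/5*w - 247/5, v*w + 21/5*w - 42/5}

f_1 = 5/3*v*w + 7*w - 14, LT = v*w.
f_2 = 2*u - 12*v*w - 2*w + 2, LT = u.

S(f_1,f_2): leading monomials are coprime, so the S-polynomial reduces to 0 (Buchberger's first criterion).
Every S-polynomial of the final basis reduces to 0, so we have a Gröbner basis.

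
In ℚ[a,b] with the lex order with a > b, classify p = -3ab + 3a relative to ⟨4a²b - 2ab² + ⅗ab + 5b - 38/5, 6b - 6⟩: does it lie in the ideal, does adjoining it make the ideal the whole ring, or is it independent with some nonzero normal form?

-3ab + 3a lies in I (it reduces to 0).

First compute the reduced Gröbner basis of I by Buchberger's algorithm.
f_1 = 4a²b - 2ab² + ⅗ab + 5b - 38/5, LT = a²b.
f_2 = 6b - 6, LT = b.

S(f_1,f_2): lcm = a²b. S = a² - ½ab² + 3/20ab + 5/4b - 19/10.
  leading term a²: no divisor's leading term divides it; move a² to the remainder.
  leading term ab²: subtract (-1/12ab)·f_2 from -½ab² + 3/20ab + 5/4b - 19/10 → -7/20ab + 5/4b - 19/10
  leading term ab: subtract (-7/120a)·f_2 from -7/20ab + 5/4b - 19/10 → -7/20a + 5/4b - 19/10
  leading term a: no divisor's leading term divides it; move -7/20a to the remainder.
  leading term b: subtract (5/24)·f_2 from 5/4b - 19/10 → -13/20
  leading term 1: no divisor's leading term divides it; move -13/20 to the remainder.
  remainder a² - 7/20a - 13/20 ≠ 0; add h_3 = a² - 7/20a - 13/20 to the basis.

S(f_1,h_3): lcm = a²b. S = -½ab² + ½ab + 19/10b - 19/10.
  leading term ab²: subtract (-1/12ab)·f_2 from -½ab² + ½ab + 19/10b - 19/10 → 19/10b - 19/10
  leading term b: subtract (19/60)·f_2 from 19/10b - 19/10 → 0
  remainder 0.

S(f_2,h_3): leading monomials are coprime, so the S-polynomial reduces to 0 (Buchberger's first criterion).
Every S-polynomial of the final basis reduces to 0, so we have a Gröbner basis.
Inter-reduce: drop elements whose leading term is divisible by another's, tail-reduce, and make monic.
Reduced Gröbner basis: {a² - 7/20a - 13/20, b - 1}.
Label its elements g_1 = a² - 7/20a - 13/20, g_2 = b - 1.

Reduce p = -3ab + 3a modulo G:
  leading term ab: subtract (-3a)·g_2 from -3ab + 3a → 0
  normal form = 0.
Since the normal form is 0, p ∈ I.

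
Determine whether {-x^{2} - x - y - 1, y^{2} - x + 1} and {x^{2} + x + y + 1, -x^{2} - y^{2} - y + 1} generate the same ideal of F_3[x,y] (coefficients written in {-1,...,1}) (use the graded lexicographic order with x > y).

Yes, the ideals are equal.

Since reduced Gröbner bases are canonical representatives of ideals under a given ordering, it suffices to compute and compare them.
Buchberger on the first generating set:
f_1 = -x^{2} - x - y - 1, LT = x^{2}.
f_2 = y^{2} - x + 1, LT = y^{2}.

The S-polynomials (S(f_1,f_2)) all reduce to 0 modulo the current basis, so we have a Gröbner basis.
Inter-reduce: drop elements whose leading term is divisible by another's, tail-reduce, and make monic.
Reduced Gröbner basis: {x^{2} + x + y + 1, y^{2} - x + 1}.

Buchberger on the second generating set:
h_1 = x^{2} + x + y + 1, LT = x^{2}.
h_2 = -x^{2} - y^{2} - y + 1, LT = x^{2}.

S(h_1,h_2): lcm = x^{2}. S = -y^{2} + x - 1.
  leading term y^{2}: no divisor's leading term divides it; move -y^{2} to the remainder.
  leading term x: no divisor's leading term divides it; move x to the remainder.
  leading term 1: no divisor's leading term divides it; move -1 to the remainder.
  remainder -y^{2} + x - 1 ≠ 0; add k_3 = -y^{2} + x - 1 to the basis.

The other S-polynomials (S(h_1,k_3), S(h_2,k_3)) all reduce to 0 modulo the current basis, so we have a Gröbner basis.
Inter-reduce: drop elements whose leading term is divisible by another's, tail-reduce, and make monic.
Reduced Gröbner basis: {x^{2} + x + y + 1, y^{2} - x + 1}.

These coincide, so the ideals are equal.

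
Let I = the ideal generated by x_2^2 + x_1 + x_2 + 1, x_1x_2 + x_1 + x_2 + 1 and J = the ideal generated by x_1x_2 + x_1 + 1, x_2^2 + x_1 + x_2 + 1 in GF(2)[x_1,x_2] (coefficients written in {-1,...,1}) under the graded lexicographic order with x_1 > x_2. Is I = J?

Since reduced Gröbner bases are canonical representatives of ideals under a given ordering, it suffices to compute and compare them.
Buchberger on the first generating set:
f_1 = x_2^2 + x_1 + x_2 + 1, LT = x_2^2.
f_2 = x_1x_2 + x_1 + x_2 + 1, LT = x_1x_2.

S(f_1,f_2): lcm = x_1x_2^2. S = x_1^2 + x_2^2 + x_1 + x_2.
  leading term x_1^2: no divisor's leading term divides it; move x_1^2 to the remainder.
  leading term x_2^2: subtract (1)·f_1 from x_2^2 + x_1 + x_2 → 1
  leading term 1: no divisor's leading term divides it; move 1 to the remainder.
  remainder x_1^2 + 1 ≠ 0; add g_3 = x_1^2 + 1 to the basis.

The other S-polynomials (S(f_1,g_3), S(f_2,g_3)) all reduce to 0 modulo the current basis, so we have a Gröbner basis.
Inter-reduce: drop elements whose leading term is divisible by another's, tail-reduce, and make monic.
Reduced Gröbner basis: {x_1^2 + 1, x_1x_2 + x_1 + x_2 + 1, x_2^2 + x_1 + x_2 + 1}.

Buchberger on the second generating set:
h_1 = x_1x_2 + x_1 + 1, LT = x_1x_2.
h_2 = x_2^2 + x_1 + x_2 + 1, LT = x_2^2.

S(h_1,h_2): lcm = x_1x_2^2. S = x_1^2 + x_1 + x_2.
  leading term x_1^2: no divisor's leading term divides it; move x_1^2 to the remainder.
  leading term x_1: no divisor's leading term divides it; move x_1 to the remainder.
  leading term x_2: no divisor's leading term divides it; move x_2 to the remainder.
  remainder x_1^2 + x_1 + x_2 ≠ 0; add k_3 = x_1^2 + x_1 + x_2 to the basis.

The other S-polynomials (S(h_1,k_3), S(h_2,k_3)) all reduce to 0 modulo the current basis, so we have a Gröbner basis.
Inter-reduce: drop elements whose leading term is divisible by another's, tail-reduce, and make monic.
Reduced Gröbner basis: {x_1^2 + x_1 + x_2, x_1x_2 + x_1 + 1, x_2^2 + x_1 + x_2 + 1}.

These differ, so the ideals are not equal.
The same test decides containment: I ⊆ J iff every generator of I reduces to 0 modulo a Gröbner basis of J.

No, the ideals differ.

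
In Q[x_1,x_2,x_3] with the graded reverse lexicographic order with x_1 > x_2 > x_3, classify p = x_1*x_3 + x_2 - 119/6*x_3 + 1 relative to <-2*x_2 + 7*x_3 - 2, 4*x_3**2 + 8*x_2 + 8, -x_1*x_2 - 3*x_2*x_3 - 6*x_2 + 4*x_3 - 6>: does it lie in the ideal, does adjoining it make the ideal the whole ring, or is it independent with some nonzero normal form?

First compute the reduced Gröbner basis of I by Buchberger's algorithm.
f_1 = -2*x_2 + 7*x_3 - 2, LT = x_2.
f_2 = 4*x_3**2 + 8*x_2 + 8, LT = x_3**2.
f_3 = -x_1*x_2 - 3*x_2*x_3 - 6*x_2 + 4*x_3 - 6, LT = x_1*x_2.

S(f_1,f_3): lcm = x_1*x_2. S = -7/2*x_1*x_3 - 3*x_2*x_3 + x_1 - 6*x_2 + 4*x_3 - 6.
  reduce S modulo (f_1, f_2, f_3):
  remainder -7/2*x_1*x_3 + x_1 + 119/2*x_3 ≠ 0; add h_4 = -7/2*x_1*x_3 + x_1 + 119/2*x_3 to the basis.

S(f_2,h_4): lcm = x_1*x_3**2. S = 2*x_1*x_2 + 2/7*x_1*x_3 + 17*x_3**2 + 2*x_1.
  reduce S modulo (f_1, f_2, f_3, h_4):
  remainder 102/49*x_1 + 34/7*x_3 ≠ 0; add h_5 = 102/49*x_1 + 34/7*x_3 to the basis.

The other S-polynomials (S(f_1,f_2), S(f_2,f_3), S(f_1,h_4), S(f_3,h_4), S(f_1,h_5), S(f_2,h_5), S(f_3,h_5), S(h_4,h_5)) all reduce to 0 modulo the current basis, so we have a Gröbner basis.
Inter-reduce: drop elements whose leading term is divisible by another's, tail-reduce, and make monic.
Reduced Gröbner basis: {x_3**2 + 7*x_3, x_1 + 7/3*x_3, x_2 - 7/2*x_3 + 1}.
Label its elements g_1 = x_3**2 + 7*x_3, g_2 = x_1 + 7/3*x_3, g_3 = x_2 - 7/2*x_3 + 1.

Reduce p = x_1*x_3 + x_2 - 119/6*x_3 + 1 modulo G:
  leading term x_1*x_3: subtract (x_3)·g_2 from x_1*x_3 + x_2 - 119/6*x_3 + 1 → -7/3*x_3**2 + x_2 - 119/6*x_3 + 1
  leading term x_3**2: subtract (-7/3)·g_1 from -7/3*x_3**2 + x_2 - 119/6*x_3 + 1 → x_2 - 7/2*x_3 + 1
  leading term x_2: subtract (1)·g_3 from x_2 - 7/2*x_3 + 1 → 0
  normal form = 0.
Since the normal form is 0, p ∈ I.

x_1*x_3 + x_2 - 119/6*x_3 + 1 lies in I (it reduces to 0).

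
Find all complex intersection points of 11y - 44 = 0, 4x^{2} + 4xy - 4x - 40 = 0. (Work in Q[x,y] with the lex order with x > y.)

Compute a lex Gröbner basis by Buchberger's algorithm.
f_1 = 11y - 44, LT = y.
f_2 = 4x^{2} + 4xy - 4x - 40, LT = x^{2}.

The S-polynomials (S(f_1,f_2)) all reduce to 0 modulo the current basis, so we have a Gröbner basis.
Inter-reduce: drop elements whose leading term is divisible by another's, tail-reduce, and make monic.
Reduced Gröbner basis: {x^{2} + 3x - 10, y - 4}.

From the last basis element, y - 4 = 0, so y takes values in {4}. Each choice, substituted upward through the basis, yields the corresponding point(s) of the solution set.
  y = 4: the earlier basis element becomes x^{2} + 3x - 10 = 0, giving x = -5, 2 — points (-5, 4), (2, 4).
A lex Gröbner basis triangularizes the system, enabling back-substitution.

{(-5, 4), (2, 4)}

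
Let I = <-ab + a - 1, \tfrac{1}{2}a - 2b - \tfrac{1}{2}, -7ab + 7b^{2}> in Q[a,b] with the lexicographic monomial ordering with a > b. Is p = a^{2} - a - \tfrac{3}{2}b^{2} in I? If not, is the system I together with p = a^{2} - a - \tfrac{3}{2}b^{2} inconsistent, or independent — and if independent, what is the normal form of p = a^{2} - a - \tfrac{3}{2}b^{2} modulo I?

First compute the reduced Gröbner basis of I by Buchberger's algorithm.
f_1 = -ab + a - 1, LT = ab.
f_2 = \tfrac{1}{2}a - 2b - \tfrac{1}{2}, LT = a.
f_3 = -7ab + 7b^{2}, LT = ab.

S(f_1,f_2): lcm = ab. S = -a + 4b^{2} + b + 1.
  leading term a: subtract (-2)·f_2 from -a + 4b^{2} + b + 1 → 4b^{2} - 3b
  leading term b^{2}: no divisor's leading term divides it; move 4b^{2} to the remainder.
  leading term b: no divisor's leading term divides it; move -3b to the remainder.
  remainder 4b^{2} - 3b ≠ 0; add h_4 = 4b^{2} - 3b to the basis.

S(f_1,f_3): lcm = ab. S = -a + b^{2} + 1.
  leading term a: subtract (-2)·f_2 from -a + b^{2} + 1 → b^{2} - 4b
  leading term b^{2}: subtract (\tfrac{1}{4})·h_4 from b^{2} - 4b → -\tfrac{13}{4}b
  leading term b: no divisor's leading term divides it; move -\tfrac{13}{4}b to the remainder.
  remainder -\tfrac{13}{4}b ≠ 0; add h_5 = -\tfrac{13}{4}b to the basis.

The other S-polynomials (S(f_2,f_3), S(f_1,h_4), S(f_2,h_4), S(f_3,h_4), S(f_1,h_5), S(f_2,h_5), S(f_3,h_5), S(h_4,h_5)) all reduce to 0 modulo the current basis, so we have a Gröbner basis.
Inter-reduce: drop elements whose leading term is divisible by another's, tail-reduce, and make monic.
Reduced Gröbner basis: {a - 1, b}.
Label its elements g_1 = a - 1, g_2 = b.

Reduce p = a^{2} - a - \tfrac{3}{2}b^{2} modulo G:
  leading term a^{2}: subtract (a)·g_1 from a^{2} - a - \tfrac{3}{2}b^{2} → -\tfrac{3}{2}b^{2}
  leading term b^{2}: subtract (-\tfrac{3}{2}b)·g_2 from -\tfrac{3}{2}b^{2} → 0
  normal form = 0.
Since the normal form is 0, p ∈ I.

a^{2} - a - \tfrac{3}{2}b^{2} lies in I (it reduces to 0).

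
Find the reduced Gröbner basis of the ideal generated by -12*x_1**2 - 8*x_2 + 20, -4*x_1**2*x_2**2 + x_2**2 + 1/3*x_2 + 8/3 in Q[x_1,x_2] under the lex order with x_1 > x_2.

G = {x_1**2 + 2/3*x_2 - 5/3, x_2**3 - 17/8*x_2**2 + 1/8*x_2 + 1}

f_1 = -12*x_1**2 - 8*x_2 + 20, LT = x_1**2.
f_2 = -4*x_1**2*x_2**2 + x_2**2 + 1/3*x_2 + 8/3, LT = x_1**2*x_2**2.

S(f_1,f_2): lcm = x_1**2*x_2**2. S = 2/3*x_2**3 - 17/12*x_2**2 + 1/12*x_2 + 2/3.
  reduce S modulo (f_1, f_2):
  remainder 2/3*x_2**3 - 17/12*x_2**2 + 1/12*x_2 + 2/3 ≠ 0; add g_3 = 2/3*x_2**3 - 17/12*x_2**2 + 1/12*x_2 + 2/3 to the basis.

The other S-polynomials (S(f_1,g_3), S(f_2,g_3)) all reduce to 0 modulo the current basis, so we have a Gröbner basis.
Inter-reduce: drop elements whose leading term is divisible by another's, tail-reduce, and make monic.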